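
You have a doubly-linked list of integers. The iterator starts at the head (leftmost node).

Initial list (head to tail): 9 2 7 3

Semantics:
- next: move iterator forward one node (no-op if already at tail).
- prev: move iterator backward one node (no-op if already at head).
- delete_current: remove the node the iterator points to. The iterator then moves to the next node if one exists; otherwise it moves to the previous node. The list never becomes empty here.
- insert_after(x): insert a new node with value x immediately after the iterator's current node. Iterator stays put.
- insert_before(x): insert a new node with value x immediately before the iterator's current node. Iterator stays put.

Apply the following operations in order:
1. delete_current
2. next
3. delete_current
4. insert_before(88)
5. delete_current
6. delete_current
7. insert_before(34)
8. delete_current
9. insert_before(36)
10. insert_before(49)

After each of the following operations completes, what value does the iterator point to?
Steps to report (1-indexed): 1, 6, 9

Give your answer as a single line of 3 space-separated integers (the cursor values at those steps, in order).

Answer: 2 2 34

Derivation:
After 1 (delete_current): list=[2, 7, 3] cursor@2
After 2 (next): list=[2, 7, 3] cursor@7
After 3 (delete_current): list=[2, 3] cursor@3
After 4 (insert_before(88)): list=[2, 88, 3] cursor@3
After 5 (delete_current): list=[2, 88] cursor@88
After 6 (delete_current): list=[2] cursor@2
After 7 (insert_before(34)): list=[34, 2] cursor@2
After 8 (delete_current): list=[34] cursor@34
After 9 (insert_before(36)): list=[36, 34] cursor@34
After 10 (insert_before(49)): list=[36, 49, 34] cursor@34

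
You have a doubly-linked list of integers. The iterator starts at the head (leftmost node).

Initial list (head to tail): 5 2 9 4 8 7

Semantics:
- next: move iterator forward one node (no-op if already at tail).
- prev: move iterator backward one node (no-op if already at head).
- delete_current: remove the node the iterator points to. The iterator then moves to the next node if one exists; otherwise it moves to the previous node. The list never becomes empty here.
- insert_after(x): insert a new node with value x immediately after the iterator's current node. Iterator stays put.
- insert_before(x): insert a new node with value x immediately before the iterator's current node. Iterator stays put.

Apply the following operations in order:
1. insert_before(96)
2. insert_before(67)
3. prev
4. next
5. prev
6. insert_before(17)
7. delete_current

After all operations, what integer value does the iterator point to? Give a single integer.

Answer: 5

Derivation:
After 1 (insert_before(96)): list=[96, 5, 2, 9, 4, 8, 7] cursor@5
After 2 (insert_before(67)): list=[96, 67, 5, 2, 9, 4, 8, 7] cursor@5
After 3 (prev): list=[96, 67, 5, 2, 9, 4, 8, 7] cursor@67
After 4 (next): list=[96, 67, 5, 2, 9, 4, 8, 7] cursor@5
After 5 (prev): list=[96, 67, 5, 2, 9, 4, 8, 7] cursor@67
After 6 (insert_before(17)): list=[96, 17, 67, 5, 2, 9, 4, 8, 7] cursor@67
After 7 (delete_current): list=[96, 17, 5, 2, 9, 4, 8, 7] cursor@5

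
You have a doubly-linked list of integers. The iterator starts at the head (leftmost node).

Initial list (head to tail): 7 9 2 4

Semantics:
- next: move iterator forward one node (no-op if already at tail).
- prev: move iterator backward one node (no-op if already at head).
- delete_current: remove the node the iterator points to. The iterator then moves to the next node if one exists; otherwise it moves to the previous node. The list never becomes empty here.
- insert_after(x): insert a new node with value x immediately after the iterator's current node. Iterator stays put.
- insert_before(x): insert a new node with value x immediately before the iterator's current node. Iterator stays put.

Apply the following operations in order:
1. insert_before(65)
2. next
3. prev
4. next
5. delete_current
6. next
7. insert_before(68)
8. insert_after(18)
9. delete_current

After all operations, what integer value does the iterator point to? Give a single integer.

After 1 (insert_before(65)): list=[65, 7, 9, 2, 4] cursor@7
After 2 (next): list=[65, 7, 9, 2, 4] cursor@9
After 3 (prev): list=[65, 7, 9, 2, 4] cursor@7
After 4 (next): list=[65, 7, 9, 2, 4] cursor@9
After 5 (delete_current): list=[65, 7, 2, 4] cursor@2
After 6 (next): list=[65, 7, 2, 4] cursor@4
After 7 (insert_before(68)): list=[65, 7, 2, 68, 4] cursor@4
After 8 (insert_after(18)): list=[65, 7, 2, 68, 4, 18] cursor@4
After 9 (delete_current): list=[65, 7, 2, 68, 18] cursor@18

Answer: 18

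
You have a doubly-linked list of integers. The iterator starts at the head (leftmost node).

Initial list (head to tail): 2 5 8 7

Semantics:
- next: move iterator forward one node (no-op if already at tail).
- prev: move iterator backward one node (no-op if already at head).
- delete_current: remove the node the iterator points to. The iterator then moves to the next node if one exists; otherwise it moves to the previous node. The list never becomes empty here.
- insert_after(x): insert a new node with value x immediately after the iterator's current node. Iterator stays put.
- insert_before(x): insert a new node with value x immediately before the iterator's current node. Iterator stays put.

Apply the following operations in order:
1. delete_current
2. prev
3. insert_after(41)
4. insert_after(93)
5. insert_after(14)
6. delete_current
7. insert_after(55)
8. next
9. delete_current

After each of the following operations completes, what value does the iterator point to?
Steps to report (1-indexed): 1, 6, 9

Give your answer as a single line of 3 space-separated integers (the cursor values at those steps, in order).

Answer: 5 14 93

Derivation:
After 1 (delete_current): list=[5, 8, 7] cursor@5
After 2 (prev): list=[5, 8, 7] cursor@5
After 3 (insert_after(41)): list=[5, 41, 8, 7] cursor@5
After 4 (insert_after(93)): list=[5, 93, 41, 8, 7] cursor@5
After 5 (insert_after(14)): list=[5, 14, 93, 41, 8, 7] cursor@5
After 6 (delete_current): list=[14, 93, 41, 8, 7] cursor@14
After 7 (insert_after(55)): list=[14, 55, 93, 41, 8, 7] cursor@14
After 8 (next): list=[14, 55, 93, 41, 8, 7] cursor@55
After 9 (delete_current): list=[14, 93, 41, 8, 7] cursor@93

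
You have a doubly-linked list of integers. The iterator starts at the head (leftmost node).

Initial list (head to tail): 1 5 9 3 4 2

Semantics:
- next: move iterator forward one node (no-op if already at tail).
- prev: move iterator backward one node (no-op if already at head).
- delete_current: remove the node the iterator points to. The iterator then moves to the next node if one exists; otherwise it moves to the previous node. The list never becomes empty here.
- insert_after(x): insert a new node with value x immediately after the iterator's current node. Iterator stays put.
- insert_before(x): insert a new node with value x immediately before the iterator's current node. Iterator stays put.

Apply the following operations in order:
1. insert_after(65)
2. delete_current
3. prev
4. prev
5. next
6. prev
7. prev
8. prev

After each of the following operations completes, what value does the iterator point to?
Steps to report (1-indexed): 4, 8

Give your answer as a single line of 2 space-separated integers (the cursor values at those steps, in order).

Answer: 65 65

Derivation:
After 1 (insert_after(65)): list=[1, 65, 5, 9, 3, 4, 2] cursor@1
After 2 (delete_current): list=[65, 5, 9, 3, 4, 2] cursor@65
After 3 (prev): list=[65, 5, 9, 3, 4, 2] cursor@65
After 4 (prev): list=[65, 5, 9, 3, 4, 2] cursor@65
After 5 (next): list=[65, 5, 9, 3, 4, 2] cursor@5
After 6 (prev): list=[65, 5, 9, 3, 4, 2] cursor@65
After 7 (prev): list=[65, 5, 9, 3, 4, 2] cursor@65
After 8 (prev): list=[65, 5, 9, 3, 4, 2] cursor@65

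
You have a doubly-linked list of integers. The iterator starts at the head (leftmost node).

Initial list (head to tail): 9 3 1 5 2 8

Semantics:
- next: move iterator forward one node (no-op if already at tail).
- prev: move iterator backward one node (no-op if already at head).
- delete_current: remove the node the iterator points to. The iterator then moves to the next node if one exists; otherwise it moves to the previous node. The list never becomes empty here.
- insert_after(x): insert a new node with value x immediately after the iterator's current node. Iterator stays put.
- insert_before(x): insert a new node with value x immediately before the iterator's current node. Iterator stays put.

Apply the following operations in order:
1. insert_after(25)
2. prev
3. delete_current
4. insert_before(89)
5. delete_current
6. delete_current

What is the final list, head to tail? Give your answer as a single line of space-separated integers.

After 1 (insert_after(25)): list=[9, 25, 3, 1, 5, 2, 8] cursor@9
After 2 (prev): list=[9, 25, 3, 1, 5, 2, 8] cursor@9
After 3 (delete_current): list=[25, 3, 1, 5, 2, 8] cursor@25
After 4 (insert_before(89)): list=[89, 25, 3, 1, 5, 2, 8] cursor@25
After 5 (delete_current): list=[89, 3, 1, 5, 2, 8] cursor@3
After 6 (delete_current): list=[89, 1, 5, 2, 8] cursor@1

Answer: 89 1 5 2 8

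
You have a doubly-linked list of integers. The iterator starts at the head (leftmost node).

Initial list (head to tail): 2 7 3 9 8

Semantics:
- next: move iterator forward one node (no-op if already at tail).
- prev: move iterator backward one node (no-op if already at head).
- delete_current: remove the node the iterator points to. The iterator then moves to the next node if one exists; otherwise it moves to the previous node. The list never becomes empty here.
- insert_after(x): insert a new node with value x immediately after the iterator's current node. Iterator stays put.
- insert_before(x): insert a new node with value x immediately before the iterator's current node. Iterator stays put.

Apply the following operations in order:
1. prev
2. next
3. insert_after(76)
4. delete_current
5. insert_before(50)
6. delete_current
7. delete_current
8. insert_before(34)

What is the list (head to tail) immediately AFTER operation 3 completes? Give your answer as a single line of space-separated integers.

Answer: 2 7 76 3 9 8

Derivation:
After 1 (prev): list=[2, 7, 3, 9, 8] cursor@2
After 2 (next): list=[2, 7, 3, 9, 8] cursor@7
After 3 (insert_after(76)): list=[2, 7, 76, 3, 9, 8] cursor@7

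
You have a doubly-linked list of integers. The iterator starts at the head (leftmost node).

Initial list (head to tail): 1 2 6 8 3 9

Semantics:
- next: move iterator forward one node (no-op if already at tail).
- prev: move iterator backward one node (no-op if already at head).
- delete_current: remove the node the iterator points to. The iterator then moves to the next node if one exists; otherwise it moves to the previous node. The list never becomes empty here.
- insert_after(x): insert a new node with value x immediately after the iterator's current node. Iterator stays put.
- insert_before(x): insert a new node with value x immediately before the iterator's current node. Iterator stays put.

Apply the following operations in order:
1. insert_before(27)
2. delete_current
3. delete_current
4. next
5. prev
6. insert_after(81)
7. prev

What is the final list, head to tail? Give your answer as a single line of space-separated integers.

Answer: 27 6 81 8 3 9

Derivation:
After 1 (insert_before(27)): list=[27, 1, 2, 6, 8, 3, 9] cursor@1
After 2 (delete_current): list=[27, 2, 6, 8, 3, 9] cursor@2
After 3 (delete_current): list=[27, 6, 8, 3, 9] cursor@6
After 4 (next): list=[27, 6, 8, 3, 9] cursor@8
After 5 (prev): list=[27, 6, 8, 3, 9] cursor@6
After 6 (insert_after(81)): list=[27, 6, 81, 8, 3, 9] cursor@6
After 7 (prev): list=[27, 6, 81, 8, 3, 9] cursor@27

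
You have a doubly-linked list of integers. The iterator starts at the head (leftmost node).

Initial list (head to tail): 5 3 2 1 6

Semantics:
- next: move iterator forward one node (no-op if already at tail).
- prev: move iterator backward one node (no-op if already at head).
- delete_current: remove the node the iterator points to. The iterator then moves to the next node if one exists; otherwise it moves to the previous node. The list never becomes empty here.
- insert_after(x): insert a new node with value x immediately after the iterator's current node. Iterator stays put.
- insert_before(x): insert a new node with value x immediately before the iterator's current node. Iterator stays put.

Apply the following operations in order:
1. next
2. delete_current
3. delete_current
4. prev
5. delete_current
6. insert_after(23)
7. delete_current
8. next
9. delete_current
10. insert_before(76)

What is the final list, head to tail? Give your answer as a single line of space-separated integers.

Answer: 76 23

Derivation:
After 1 (next): list=[5, 3, 2, 1, 6] cursor@3
After 2 (delete_current): list=[5, 2, 1, 6] cursor@2
After 3 (delete_current): list=[5, 1, 6] cursor@1
After 4 (prev): list=[5, 1, 6] cursor@5
After 5 (delete_current): list=[1, 6] cursor@1
After 6 (insert_after(23)): list=[1, 23, 6] cursor@1
After 7 (delete_current): list=[23, 6] cursor@23
After 8 (next): list=[23, 6] cursor@6
After 9 (delete_current): list=[23] cursor@23
After 10 (insert_before(76)): list=[76, 23] cursor@23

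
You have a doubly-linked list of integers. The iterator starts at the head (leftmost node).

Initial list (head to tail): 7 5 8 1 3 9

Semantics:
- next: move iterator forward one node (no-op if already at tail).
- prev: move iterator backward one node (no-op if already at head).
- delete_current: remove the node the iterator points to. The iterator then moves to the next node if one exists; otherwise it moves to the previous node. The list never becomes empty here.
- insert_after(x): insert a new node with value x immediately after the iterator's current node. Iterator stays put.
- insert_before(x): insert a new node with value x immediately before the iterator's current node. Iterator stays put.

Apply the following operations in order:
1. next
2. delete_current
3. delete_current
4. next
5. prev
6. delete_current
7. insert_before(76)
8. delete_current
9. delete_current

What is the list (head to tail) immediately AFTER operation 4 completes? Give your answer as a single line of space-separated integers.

Answer: 7 1 3 9

Derivation:
After 1 (next): list=[7, 5, 8, 1, 3, 9] cursor@5
After 2 (delete_current): list=[7, 8, 1, 3, 9] cursor@8
After 3 (delete_current): list=[7, 1, 3, 9] cursor@1
After 4 (next): list=[7, 1, 3, 9] cursor@3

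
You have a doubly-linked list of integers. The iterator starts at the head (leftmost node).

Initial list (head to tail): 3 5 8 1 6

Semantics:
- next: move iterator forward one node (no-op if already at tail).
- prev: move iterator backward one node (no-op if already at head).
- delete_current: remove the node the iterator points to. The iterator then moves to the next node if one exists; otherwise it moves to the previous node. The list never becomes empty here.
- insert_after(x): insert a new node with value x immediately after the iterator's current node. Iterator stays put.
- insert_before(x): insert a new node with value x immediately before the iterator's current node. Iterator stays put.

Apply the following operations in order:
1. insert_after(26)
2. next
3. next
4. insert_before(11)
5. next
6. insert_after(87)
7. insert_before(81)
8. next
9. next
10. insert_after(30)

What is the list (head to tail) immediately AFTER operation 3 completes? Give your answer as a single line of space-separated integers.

After 1 (insert_after(26)): list=[3, 26, 5, 8, 1, 6] cursor@3
After 2 (next): list=[3, 26, 5, 8, 1, 6] cursor@26
After 3 (next): list=[3, 26, 5, 8, 1, 6] cursor@5

Answer: 3 26 5 8 1 6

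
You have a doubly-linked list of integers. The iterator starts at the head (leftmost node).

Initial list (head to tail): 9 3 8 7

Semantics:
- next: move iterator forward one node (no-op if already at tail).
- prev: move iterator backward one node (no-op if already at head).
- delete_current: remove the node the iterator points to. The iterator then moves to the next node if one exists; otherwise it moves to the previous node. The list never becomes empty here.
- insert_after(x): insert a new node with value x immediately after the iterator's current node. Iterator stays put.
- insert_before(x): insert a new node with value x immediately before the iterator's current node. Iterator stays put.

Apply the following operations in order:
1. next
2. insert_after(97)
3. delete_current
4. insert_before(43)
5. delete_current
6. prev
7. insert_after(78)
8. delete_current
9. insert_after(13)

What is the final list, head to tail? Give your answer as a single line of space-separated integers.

Answer: 9 78 13 8 7

Derivation:
After 1 (next): list=[9, 3, 8, 7] cursor@3
After 2 (insert_after(97)): list=[9, 3, 97, 8, 7] cursor@3
After 3 (delete_current): list=[9, 97, 8, 7] cursor@97
After 4 (insert_before(43)): list=[9, 43, 97, 8, 7] cursor@97
After 5 (delete_current): list=[9, 43, 8, 7] cursor@8
After 6 (prev): list=[9, 43, 8, 7] cursor@43
After 7 (insert_after(78)): list=[9, 43, 78, 8, 7] cursor@43
After 8 (delete_current): list=[9, 78, 8, 7] cursor@78
After 9 (insert_after(13)): list=[9, 78, 13, 8, 7] cursor@78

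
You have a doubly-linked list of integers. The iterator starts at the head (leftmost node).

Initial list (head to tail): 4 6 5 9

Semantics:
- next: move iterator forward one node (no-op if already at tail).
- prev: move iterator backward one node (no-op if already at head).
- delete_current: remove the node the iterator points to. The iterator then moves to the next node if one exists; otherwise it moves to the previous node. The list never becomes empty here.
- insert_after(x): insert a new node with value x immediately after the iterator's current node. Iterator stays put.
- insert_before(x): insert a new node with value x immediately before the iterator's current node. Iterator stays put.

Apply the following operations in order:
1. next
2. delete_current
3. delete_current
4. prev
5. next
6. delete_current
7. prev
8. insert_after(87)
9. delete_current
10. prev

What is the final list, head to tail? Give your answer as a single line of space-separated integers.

After 1 (next): list=[4, 6, 5, 9] cursor@6
After 2 (delete_current): list=[4, 5, 9] cursor@5
After 3 (delete_current): list=[4, 9] cursor@9
After 4 (prev): list=[4, 9] cursor@4
After 5 (next): list=[4, 9] cursor@9
After 6 (delete_current): list=[4] cursor@4
After 7 (prev): list=[4] cursor@4
After 8 (insert_after(87)): list=[4, 87] cursor@4
After 9 (delete_current): list=[87] cursor@87
After 10 (prev): list=[87] cursor@87

Answer: 87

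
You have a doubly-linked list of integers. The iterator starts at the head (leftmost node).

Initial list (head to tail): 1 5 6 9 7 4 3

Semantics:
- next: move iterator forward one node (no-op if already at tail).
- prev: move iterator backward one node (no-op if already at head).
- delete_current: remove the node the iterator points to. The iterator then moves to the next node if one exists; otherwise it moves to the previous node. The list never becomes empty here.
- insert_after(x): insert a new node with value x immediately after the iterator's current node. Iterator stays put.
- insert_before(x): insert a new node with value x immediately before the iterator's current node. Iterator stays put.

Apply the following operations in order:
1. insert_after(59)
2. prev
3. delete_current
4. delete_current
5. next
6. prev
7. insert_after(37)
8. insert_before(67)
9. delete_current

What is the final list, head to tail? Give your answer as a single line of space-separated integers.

After 1 (insert_after(59)): list=[1, 59, 5, 6, 9, 7, 4, 3] cursor@1
After 2 (prev): list=[1, 59, 5, 6, 9, 7, 4, 3] cursor@1
After 3 (delete_current): list=[59, 5, 6, 9, 7, 4, 3] cursor@59
After 4 (delete_current): list=[5, 6, 9, 7, 4, 3] cursor@5
After 5 (next): list=[5, 6, 9, 7, 4, 3] cursor@6
After 6 (prev): list=[5, 6, 9, 7, 4, 3] cursor@5
After 7 (insert_after(37)): list=[5, 37, 6, 9, 7, 4, 3] cursor@5
After 8 (insert_before(67)): list=[67, 5, 37, 6, 9, 7, 4, 3] cursor@5
After 9 (delete_current): list=[67, 37, 6, 9, 7, 4, 3] cursor@37

Answer: 67 37 6 9 7 4 3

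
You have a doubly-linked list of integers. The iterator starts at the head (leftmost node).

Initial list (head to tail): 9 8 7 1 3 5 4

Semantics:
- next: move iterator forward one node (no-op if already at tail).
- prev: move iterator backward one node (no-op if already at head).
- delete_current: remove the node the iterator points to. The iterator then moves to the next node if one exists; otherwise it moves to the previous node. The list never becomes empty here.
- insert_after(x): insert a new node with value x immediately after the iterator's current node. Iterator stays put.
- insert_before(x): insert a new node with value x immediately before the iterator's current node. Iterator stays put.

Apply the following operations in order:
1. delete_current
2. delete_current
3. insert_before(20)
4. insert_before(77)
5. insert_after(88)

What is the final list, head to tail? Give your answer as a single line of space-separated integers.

After 1 (delete_current): list=[8, 7, 1, 3, 5, 4] cursor@8
After 2 (delete_current): list=[7, 1, 3, 5, 4] cursor@7
After 3 (insert_before(20)): list=[20, 7, 1, 3, 5, 4] cursor@7
After 4 (insert_before(77)): list=[20, 77, 7, 1, 3, 5, 4] cursor@7
After 5 (insert_after(88)): list=[20, 77, 7, 88, 1, 3, 5, 4] cursor@7

Answer: 20 77 7 88 1 3 5 4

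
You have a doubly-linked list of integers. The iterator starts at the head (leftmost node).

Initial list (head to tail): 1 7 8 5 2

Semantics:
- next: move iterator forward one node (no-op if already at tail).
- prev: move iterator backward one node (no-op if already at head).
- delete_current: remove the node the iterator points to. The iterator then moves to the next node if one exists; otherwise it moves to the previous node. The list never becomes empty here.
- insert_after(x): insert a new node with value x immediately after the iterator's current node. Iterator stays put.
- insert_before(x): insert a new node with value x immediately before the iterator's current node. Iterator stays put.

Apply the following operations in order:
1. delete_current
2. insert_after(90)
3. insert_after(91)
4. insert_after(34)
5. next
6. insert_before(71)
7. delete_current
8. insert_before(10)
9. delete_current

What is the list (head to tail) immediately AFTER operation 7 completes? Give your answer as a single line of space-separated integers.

Answer: 7 71 91 90 8 5 2

Derivation:
After 1 (delete_current): list=[7, 8, 5, 2] cursor@7
After 2 (insert_after(90)): list=[7, 90, 8, 5, 2] cursor@7
After 3 (insert_after(91)): list=[7, 91, 90, 8, 5, 2] cursor@7
After 4 (insert_after(34)): list=[7, 34, 91, 90, 8, 5, 2] cursor@7
After 5 (next): list=[7, 34, 91, 90, 8, 5, 2] cursor@34
After 6 (insert_before(71)): list=[7, 71, 34, 91, 90, 8, 5, 2] cursor@34
After 7 (delete_current): list=[7, 71, 91, 90, 8, 5, 2] cursor@91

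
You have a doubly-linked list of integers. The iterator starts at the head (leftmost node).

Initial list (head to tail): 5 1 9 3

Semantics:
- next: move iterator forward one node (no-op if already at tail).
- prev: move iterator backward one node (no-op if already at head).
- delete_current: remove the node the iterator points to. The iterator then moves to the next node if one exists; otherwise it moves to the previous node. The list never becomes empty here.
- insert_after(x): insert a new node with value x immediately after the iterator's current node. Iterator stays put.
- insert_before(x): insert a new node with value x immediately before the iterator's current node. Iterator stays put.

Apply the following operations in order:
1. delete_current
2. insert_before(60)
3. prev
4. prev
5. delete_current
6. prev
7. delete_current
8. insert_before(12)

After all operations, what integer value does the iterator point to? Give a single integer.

Answer: 9

Derivation:
After 1 (delete_current): list=[1, 9, 3] cursor@1
After 2 (insert_before(60)): list=[60, 1, 9, 3] cursor@1
After 3 (prev): list=[60, 1, 9, 3] cursor@60
After 4 (prev): list=[60, 1, 9, 3] cursor@60
After 5 (delete_current): list=[1, 9, 3] cursor@1
After 6 (prev): list=[1, 9, 3] cursor@1
After 7 (delete_current): list=[9, 3] cursor@9
After 8 (insert_before(12)): list=[12, 9, 3] cursor@9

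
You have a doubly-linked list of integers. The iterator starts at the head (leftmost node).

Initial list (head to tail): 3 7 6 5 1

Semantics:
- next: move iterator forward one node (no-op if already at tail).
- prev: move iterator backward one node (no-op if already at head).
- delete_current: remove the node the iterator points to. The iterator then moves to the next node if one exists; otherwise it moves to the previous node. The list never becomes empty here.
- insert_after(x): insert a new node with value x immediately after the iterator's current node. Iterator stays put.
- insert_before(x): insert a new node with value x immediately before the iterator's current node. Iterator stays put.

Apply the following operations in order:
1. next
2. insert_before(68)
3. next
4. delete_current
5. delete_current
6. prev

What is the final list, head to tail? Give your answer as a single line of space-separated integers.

Answer: 3 68 7 1

Derivation:
After 1 (next): list=[3, 7, 6, 5, 1] cursor@7
After 2 (insert_before(68)): list=[3, 68, 7, 6, 5, 1] cursor@7
After 3 (next): list=[3, 68, 7, 6, 5, 1] cursor@6
After 4 (delete_current): list=[3, 68, 7, 5, 1] cursor@5
After 5 (delete_current): list=[3, 68, 7, 1] cursor@1
After 6 (prev): list=[3, 68, 7, 1] cursor@7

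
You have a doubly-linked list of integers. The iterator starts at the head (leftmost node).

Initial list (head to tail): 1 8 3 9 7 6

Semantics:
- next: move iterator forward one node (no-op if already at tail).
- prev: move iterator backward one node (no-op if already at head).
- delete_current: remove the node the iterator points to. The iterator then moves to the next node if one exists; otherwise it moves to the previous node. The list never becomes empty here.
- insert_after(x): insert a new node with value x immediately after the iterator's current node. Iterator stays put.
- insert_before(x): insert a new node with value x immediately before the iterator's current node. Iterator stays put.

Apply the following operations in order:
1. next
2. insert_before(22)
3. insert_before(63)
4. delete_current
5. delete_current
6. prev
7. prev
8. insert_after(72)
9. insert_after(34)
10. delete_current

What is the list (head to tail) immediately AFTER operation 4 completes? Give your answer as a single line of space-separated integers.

After 1 (next): list=[1, 8, 3, 9, 7, 6] cursor@8
After 2 (insert_before(22)): list=[1, 22, 8, 3, 9, 7, 6] cursor@8
After 3 (insert_before(63)): list=[1, 22, 63, 8, 3, 9, 7, 6] cursor@8
After 4 (delete_current): list=[1, 22, 63, 3, 9, 7, 6] cursor@3

Answer: 1 22 63 3 9 7 6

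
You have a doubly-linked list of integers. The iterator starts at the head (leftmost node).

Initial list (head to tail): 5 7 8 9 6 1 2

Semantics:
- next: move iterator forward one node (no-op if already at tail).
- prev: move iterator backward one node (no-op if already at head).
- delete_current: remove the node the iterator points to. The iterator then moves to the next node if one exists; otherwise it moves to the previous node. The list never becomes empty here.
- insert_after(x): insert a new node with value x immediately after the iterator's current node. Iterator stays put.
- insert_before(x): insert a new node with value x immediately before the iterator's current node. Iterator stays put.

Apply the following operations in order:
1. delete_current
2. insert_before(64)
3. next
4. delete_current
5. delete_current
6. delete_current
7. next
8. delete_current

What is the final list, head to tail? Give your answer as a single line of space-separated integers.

After 1 (delete_current): list=[7, 8, 9, 6, 1, 2] cursor@7
After 2 (insert_before(64)): list=[64, 7, 8, 9, 6, 1, 2] cursor@7
After 3 (next): list=[64, 7, 8, 9, 6, 1, 2] cursor@8
After 4 (delete_current): list=[64, 7, 9, 6, 1, 2] cursor@9
After 5 (delete_current): list=[64, 7, 6, 1, 2] cursor@6
After 6 (delete_current): list=[64, 7, 1, 2] cursor@1
After 7 (next): list=[64, 7, 1, 2] cursor@2
After 8 (delete_current): list=[64, 7, 1] cursor@1

Answer: 64 7 1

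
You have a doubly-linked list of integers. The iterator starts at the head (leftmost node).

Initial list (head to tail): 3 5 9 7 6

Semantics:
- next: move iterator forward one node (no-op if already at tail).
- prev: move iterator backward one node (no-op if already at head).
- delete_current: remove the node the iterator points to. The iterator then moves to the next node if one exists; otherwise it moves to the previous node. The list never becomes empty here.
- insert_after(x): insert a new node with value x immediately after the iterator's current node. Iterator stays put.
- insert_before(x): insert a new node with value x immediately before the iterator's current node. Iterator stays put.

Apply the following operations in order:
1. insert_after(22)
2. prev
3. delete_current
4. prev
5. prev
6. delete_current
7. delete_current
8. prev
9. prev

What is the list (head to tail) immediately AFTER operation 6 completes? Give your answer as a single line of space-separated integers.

After 1 (insert_after(22)): list=[3, 22, 5, 9, 7, 6] cursor@3
After 2 (prev): list=[3, 22, 5, 9, 7, 6] cursor@3
After 3 (delete_current): list=[22, 5, 9, 7, 6] cursor@22
After 4 (prev): list=[22, 5, 9, 7, 6] cursor@22
After 5 (prev): list=[22, 5, 9, 7, 6] cursor@22
After 6 (delete_current): list=[5, 9, 7, 6] cursor@5

Answer: 5 9 7 6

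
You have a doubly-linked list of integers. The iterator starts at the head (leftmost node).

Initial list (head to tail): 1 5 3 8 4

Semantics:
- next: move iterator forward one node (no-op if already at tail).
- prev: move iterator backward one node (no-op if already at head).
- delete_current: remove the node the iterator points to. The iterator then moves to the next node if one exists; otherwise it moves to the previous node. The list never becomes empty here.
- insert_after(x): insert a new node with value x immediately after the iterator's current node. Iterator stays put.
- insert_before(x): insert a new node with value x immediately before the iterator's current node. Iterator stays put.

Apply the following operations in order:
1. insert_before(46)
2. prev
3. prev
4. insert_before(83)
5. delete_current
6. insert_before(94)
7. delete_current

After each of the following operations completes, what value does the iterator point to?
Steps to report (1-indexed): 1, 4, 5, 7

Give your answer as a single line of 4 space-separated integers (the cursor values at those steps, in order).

Answer: 1 46 1 5

Derivation:
After 1 (insert_before(46)): list=[46, 1, 5, 3, 8, 4] cursor@1
After 2 (prev): list=[46, 1, 5, 3, 8, 4] cursor@46
After 3 (prev): list=[46, 1, 5, 3, 8, 4] cursor@46
After 4 (insert_before(83)): list=[83, 46, 1, 5, 3, 8, 4] cursor@46
After 5 (delete_current): list=[83, 1, 5, 3, 8, 4] cursor@1
After 6 (insert_before(94)): list=[83, 94, 1, 5, 3, 8, 4] cursor@1
After 7 (delete_current): list=[83, 94, 5, 3, 8, 4] cursor@5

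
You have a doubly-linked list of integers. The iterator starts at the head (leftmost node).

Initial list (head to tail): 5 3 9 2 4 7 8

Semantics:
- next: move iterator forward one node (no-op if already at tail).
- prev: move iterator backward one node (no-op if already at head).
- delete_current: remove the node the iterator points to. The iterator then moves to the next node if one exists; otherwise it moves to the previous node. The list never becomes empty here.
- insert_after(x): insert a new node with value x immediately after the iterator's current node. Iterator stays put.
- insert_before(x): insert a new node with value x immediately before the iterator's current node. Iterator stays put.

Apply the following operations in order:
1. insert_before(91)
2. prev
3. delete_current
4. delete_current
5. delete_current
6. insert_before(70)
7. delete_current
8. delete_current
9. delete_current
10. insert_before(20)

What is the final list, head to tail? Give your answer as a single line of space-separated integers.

Answer: 70 20 7 8

Derivation:
After 1 (insert_before(91)): list=[91, 5, 3, 9, 2, 4, 7, 8] cursor@5
After 2 (prev): list=[91, 5, 3, 9, 2, 4, 7, 8] cursor@91
After 3 (delete_current): list=[5, 3, 9, 2, 4, 7, 8] cursor@5
After 4 (delete_current): list=[3, 9, 2, 4, 7, 8] cursor@3
After 5 (delete_current): list=[9, 2, 4, 7, 8] cursor@9
After 6 (insert_before(70)): list=[70, 9, 2, 4, 7, 8] cursor@9
After 7 (delete_current): list=[70, 2, 4, 7, 8] cursor@2
After 8 (delete_current): list=[70, 4, 7, 8] cursor@4
After 9 (delete_current): list=[70, 7, 8] cursor@7
After 10 (insert_before(20)): list=[70, 20, 7, 8] cursor@7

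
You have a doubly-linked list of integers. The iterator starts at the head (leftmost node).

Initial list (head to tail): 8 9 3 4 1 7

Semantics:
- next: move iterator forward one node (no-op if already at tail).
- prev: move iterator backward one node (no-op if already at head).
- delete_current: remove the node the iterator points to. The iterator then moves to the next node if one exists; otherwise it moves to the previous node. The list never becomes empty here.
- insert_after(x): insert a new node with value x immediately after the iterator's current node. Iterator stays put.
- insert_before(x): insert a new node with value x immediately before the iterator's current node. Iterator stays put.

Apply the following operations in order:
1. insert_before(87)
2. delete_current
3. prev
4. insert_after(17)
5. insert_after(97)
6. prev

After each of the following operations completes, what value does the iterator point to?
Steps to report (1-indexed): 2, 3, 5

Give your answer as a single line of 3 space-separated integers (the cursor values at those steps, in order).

Answer: 9 87 87

Derivation:
After 1 (insert_before(87)): list=[87, 8, 9, 3, 4, 1, 7] cursor@8
After 2 (delete_current): list=[87, 9, 3, 4, 1, 7] cursor@9
After 3 (prev): list=[87, 9, 3, 4, 1, 7] cursor@87
After 4 (insert_after(17)): list=[87, 17, 9, 3, 4, 1, 7] cursor@87
After 5 (insert_after(97)): list=[87, 97, 17, 9, 3, 4, 1, 7] cursor@87
After 6 (prev): list=[87, 97, 17, 9, 3, 4, 1, 7] cursor@87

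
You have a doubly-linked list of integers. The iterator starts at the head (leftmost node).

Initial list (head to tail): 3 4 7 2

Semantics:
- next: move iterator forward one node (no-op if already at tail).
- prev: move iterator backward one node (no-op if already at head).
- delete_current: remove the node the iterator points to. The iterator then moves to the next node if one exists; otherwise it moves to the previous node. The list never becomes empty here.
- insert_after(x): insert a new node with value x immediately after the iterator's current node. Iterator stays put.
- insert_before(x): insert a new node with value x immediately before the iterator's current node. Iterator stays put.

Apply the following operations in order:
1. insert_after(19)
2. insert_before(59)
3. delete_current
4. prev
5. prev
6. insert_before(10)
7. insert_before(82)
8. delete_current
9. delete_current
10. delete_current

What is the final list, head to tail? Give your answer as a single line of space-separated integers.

After 1 (insert_after(19)): list=[3, 19, 4, 7, 2] cursor@3
After 2 (insert_before(59)): list=[59, 3, 19, 4, 7, 2] cursor@3
After 3 (delete_current): list=[59, 19, 4, 7, 2] cursor@19
After 4 (prev): list=[59, 19, 4, 7, 2] cursor@59
After 5 (prev): list=[59, 19, 4, 7, 2] cursor@59
After 6 (insert_before(10)): list=[10, 59, 19, 4, 7, 2] cursor@59
After 7 (insert_before(82)): list=[10, 82, 59, 19, 4, 7, 2] cursor@59
After 8 (delete_current): list=[10, 82, 19, 4, 7, 2] cursor@19
After 9 (delete_current): list=[10, 82, 4, 7, 2] cursor@4
After 10 (delete_current): list=[10, 82, 7, 2] cursor@7

Answer: 10 82 7 2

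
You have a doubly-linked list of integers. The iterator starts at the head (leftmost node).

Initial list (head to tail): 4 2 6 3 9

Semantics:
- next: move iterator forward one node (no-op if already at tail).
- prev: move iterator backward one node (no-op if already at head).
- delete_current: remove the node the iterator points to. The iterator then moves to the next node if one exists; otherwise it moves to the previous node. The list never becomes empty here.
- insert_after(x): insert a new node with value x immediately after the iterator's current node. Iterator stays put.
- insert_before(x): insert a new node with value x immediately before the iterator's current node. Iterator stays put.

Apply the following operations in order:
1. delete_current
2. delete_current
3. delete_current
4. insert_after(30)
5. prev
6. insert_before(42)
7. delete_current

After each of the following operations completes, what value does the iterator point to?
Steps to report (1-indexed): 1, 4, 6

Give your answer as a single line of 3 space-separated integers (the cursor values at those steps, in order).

After 1 (delete_current): list=[2, 6, 3, 9] cursor@2
After 2 (delete_current): list=[6, 3, 9] cursor@6
After 3 (delete_current): list=[3, 9] cursor@3
After 4 (insert_after(30)): list=[3, 30, 9] cursor@3
After 5 (prev): list=[3, 30, 9] cursor@3
After 6 (insert_before(42)): list=[42, 3, 30, 9] cursor@3
After 7 (delete_current): list=[42, 30, 9] cursor@30

Answer: 2 3 3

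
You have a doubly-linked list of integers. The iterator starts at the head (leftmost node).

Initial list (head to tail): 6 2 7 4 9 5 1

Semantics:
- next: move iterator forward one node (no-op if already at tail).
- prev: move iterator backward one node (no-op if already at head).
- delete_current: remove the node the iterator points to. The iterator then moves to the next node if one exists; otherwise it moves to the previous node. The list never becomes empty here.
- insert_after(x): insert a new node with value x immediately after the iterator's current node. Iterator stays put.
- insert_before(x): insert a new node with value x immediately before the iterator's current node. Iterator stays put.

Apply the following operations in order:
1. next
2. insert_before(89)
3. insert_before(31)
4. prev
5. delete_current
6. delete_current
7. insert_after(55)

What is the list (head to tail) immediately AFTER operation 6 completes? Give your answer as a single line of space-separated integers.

Answer: 6 89 7 4 9 5 1

Derivation:
After 1 (next): list=[6, 2, 7, 4, 9, 5, 1] cursor@2
After 2 (insert_before(89)): list=[6, 89, 2, 7, 4, 9, 5, 1] cursor@2
After 3 (insert_before(31)): list=[6, 89, 31, 2, 7, 4, 9, 5, 1] cursor@2
After 4 (prev): list=[6, 89, 31, 2, 7, 4, 9, 5, 1] cursor@31
After 5 (delete_current): list=[6, 89, 2, 7, 4, 9, 5, 1] cursor@2
After 6 (delete_current): list=[6, 89, 7, 4, 9, 5, 1] cursor@7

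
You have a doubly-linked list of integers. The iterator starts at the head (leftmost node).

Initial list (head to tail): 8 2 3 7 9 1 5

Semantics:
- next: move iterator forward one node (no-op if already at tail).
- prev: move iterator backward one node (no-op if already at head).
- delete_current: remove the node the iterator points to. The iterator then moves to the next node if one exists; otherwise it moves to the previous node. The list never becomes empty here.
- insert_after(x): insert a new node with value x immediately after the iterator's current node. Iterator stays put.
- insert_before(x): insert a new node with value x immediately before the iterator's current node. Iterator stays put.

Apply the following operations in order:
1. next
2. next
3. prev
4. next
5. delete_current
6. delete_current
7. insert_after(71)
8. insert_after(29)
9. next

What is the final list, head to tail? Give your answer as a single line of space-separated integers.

After 1 (next): list=[8, 2, 3, 7, 9, 1, 5] cursor@2
After 2 (next): list=[8, 2, 3, 7, 9, 1, 5] cursor@3
After 3 (prev): list=[8, 2, 3, 7, 9, 1, 5] cursor@2
After 4 (next): list=[8, 2, 3, 7, 9, 1, 5] cursor@3
After 5 (delete_current): list=[8, 2, 7, 9, 1, 5] cursor@7
After 6 (delete_current): list=[8, 2, 9, 1, 5] cursor@9
After 7 (insert_after(71)): list=[8, 2, 9, 71, 1, 5] cursor@9
After 8 (insert_after(29)): list=[8, 2, 9, 29, 71, 1, 5] cursor@9
After 9 (next): list=[8, 2, 9, 29, 71, 1, 5] cursor@29

Answer: 8 2 9 29 71 1 5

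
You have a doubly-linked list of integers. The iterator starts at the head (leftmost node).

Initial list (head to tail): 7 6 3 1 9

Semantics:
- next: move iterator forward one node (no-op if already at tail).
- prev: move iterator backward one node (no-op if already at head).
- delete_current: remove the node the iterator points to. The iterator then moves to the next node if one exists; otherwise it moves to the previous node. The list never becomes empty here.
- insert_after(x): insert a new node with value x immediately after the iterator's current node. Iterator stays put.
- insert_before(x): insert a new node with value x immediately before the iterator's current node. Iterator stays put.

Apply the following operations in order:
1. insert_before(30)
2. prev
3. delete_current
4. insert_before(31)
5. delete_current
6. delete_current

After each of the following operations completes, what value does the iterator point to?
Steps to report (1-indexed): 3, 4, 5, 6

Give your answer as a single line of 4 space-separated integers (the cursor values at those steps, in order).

Answer: 7 7 6 3

Derivation:
After 1 (insert_before(30)): list=[30, 7, 6, 3, 1, 9] cursor@7
After 2 (prev): list=[30, 7, 6, 3, 1, 9] cursor@30
After 3 (delete_current): list=[7, 6, 3, 1, 9] cursor@7
After 4 (insert_before(31)): list=[31, 7, 6, 3, 1, 9] cursor@7
After 5 (delete_current): list=[31, 6, 3, 1, 9] cursor@6
After 6 (delete_current): list=[31, 3, 1, 9] cursor@3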